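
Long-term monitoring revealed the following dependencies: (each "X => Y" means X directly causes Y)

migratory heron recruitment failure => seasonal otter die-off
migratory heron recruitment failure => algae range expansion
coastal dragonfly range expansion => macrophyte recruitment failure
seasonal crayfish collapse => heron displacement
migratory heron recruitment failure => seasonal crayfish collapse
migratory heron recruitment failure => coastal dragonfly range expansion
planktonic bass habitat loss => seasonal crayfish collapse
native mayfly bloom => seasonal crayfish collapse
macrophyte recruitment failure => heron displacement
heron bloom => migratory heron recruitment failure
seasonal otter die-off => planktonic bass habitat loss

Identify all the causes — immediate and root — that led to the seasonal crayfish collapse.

the heron bloom, the migratory heron recruitment failure, the native mayfly bloom, the planktonic bass habitat loss, the seasonal otter die-off

Immediate causes of the seasonal crayfish collapse: the native mayfly bloom, the migratory heron recruitment failure, the planktonic bass habitat loss.
Further upstream: the heron bloom, the seasonal otter die-off.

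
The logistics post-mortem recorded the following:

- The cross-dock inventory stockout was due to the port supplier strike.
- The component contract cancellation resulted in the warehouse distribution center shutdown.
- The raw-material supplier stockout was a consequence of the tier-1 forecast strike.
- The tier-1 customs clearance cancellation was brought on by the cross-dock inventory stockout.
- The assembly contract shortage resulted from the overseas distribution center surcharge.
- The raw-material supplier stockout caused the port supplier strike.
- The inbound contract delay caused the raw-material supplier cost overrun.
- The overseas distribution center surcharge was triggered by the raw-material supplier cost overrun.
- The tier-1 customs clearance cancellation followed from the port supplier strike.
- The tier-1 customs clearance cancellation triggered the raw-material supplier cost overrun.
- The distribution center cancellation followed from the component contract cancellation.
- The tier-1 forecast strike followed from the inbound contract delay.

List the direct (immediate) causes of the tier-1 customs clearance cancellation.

Upstream contributors include the inbound contract delay, the tier-1 forecast strike, the raw-material supplier stockout, but only the cross-dock inventory stockout, the port supplier strike feed directly into the tier-1 customs clearance cancellation.

the cross-dock inventory stockout, the port supplier strike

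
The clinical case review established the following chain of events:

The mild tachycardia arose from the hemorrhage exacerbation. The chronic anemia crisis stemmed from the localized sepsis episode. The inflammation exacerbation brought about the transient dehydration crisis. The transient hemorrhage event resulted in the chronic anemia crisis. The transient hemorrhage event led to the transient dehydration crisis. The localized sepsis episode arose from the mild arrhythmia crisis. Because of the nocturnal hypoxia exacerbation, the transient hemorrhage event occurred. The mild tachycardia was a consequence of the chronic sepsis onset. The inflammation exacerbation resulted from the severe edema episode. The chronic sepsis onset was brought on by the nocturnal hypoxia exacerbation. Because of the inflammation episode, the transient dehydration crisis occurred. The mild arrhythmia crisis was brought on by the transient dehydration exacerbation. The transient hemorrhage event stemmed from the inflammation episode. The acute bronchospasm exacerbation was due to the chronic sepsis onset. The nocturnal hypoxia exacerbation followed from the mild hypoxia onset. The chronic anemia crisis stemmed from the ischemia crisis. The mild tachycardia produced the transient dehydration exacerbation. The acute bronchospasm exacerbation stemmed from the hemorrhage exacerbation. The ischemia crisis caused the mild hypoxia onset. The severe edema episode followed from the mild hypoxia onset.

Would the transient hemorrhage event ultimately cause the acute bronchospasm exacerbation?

No

The transient hemorrhage event leads to the chronic anemia crisis, the transient dehydration crisis; the acute bronchospasm exacerbation is not among them.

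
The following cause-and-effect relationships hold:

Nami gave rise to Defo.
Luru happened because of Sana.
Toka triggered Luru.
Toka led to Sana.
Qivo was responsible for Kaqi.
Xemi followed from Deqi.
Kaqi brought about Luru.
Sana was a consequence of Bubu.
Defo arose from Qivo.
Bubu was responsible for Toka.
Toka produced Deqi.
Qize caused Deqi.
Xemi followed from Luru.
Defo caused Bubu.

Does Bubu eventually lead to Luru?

There is a causal chain: Bubu → Toka → Luru.

Yes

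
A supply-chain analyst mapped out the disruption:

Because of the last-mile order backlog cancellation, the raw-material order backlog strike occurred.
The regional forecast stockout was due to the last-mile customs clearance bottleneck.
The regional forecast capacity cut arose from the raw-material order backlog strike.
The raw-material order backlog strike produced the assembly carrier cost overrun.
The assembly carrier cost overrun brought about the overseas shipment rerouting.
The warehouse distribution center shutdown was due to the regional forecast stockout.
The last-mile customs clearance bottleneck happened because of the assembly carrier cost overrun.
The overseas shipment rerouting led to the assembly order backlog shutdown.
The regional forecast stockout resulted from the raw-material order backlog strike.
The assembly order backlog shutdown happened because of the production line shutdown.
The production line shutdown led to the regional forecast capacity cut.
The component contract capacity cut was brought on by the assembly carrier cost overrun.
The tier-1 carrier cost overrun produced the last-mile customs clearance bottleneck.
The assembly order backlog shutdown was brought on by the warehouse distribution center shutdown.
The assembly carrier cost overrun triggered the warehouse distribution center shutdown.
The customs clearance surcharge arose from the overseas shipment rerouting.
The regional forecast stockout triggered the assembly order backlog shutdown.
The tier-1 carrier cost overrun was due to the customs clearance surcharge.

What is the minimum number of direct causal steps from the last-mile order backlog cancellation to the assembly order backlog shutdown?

Shortest chain: the last-mile order backlog cancellation → the raw-material order backlog strike → the regional forecast stockout → the assembly order backlog shutdown.

3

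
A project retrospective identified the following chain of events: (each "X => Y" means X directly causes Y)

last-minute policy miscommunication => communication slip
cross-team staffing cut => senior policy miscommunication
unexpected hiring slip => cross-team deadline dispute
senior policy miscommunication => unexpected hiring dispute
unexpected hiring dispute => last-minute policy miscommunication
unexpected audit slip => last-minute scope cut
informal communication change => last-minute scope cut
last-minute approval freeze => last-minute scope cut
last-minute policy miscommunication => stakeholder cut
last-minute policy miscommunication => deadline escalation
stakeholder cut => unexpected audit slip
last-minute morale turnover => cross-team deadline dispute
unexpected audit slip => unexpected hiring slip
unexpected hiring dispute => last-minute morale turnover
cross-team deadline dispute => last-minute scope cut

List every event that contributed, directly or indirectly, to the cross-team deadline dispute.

Immediate causes of the cross-team deadline dispute: the last-minute morale turnover, the unexpected hiring slip.
Further upstream: the cross-team staffing cut, the senior policy miscommunication, the unexpected hiring dispute, the last-minute policy miscommunication, the stakeholder cut, the unexpected audit slip.

the cross-team staffing cut, the last-minute morale turnover, the last-minute policy miscommunication, the senior policy miscommunication, the stakeholder cut, the unexpected audit slip, the unexpected hiring dispute, the unexpected hiring slip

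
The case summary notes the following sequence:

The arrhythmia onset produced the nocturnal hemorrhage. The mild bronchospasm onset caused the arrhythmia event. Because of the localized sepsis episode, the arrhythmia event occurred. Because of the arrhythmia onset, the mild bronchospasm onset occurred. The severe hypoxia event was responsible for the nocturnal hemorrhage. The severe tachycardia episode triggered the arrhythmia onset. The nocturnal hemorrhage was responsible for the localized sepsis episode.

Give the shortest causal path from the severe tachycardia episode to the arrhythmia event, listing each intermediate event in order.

the severe tachycardia episode → the arrhythmia onset → the mild bronchospasm onset → the arrhythmia event

the severe tachycardia episode → the arrhythmia onset
the arrhythmia onset → the mild bronchospasm onset
the mild bronchospasm onset → the arrhythmia event
Length: 3 steps.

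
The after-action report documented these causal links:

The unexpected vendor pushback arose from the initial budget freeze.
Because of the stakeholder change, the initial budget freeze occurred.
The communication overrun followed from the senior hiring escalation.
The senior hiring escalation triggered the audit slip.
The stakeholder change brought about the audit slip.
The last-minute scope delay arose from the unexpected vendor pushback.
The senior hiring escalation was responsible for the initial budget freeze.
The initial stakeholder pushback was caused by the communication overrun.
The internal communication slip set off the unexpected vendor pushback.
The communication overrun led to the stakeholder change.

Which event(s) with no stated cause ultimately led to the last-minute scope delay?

Tracing upstream from the last-minute scope delay: the last-minute scope delay ← the unexpected vendor pushback ← the initial budget freeze ← the senior hiring escalation.
A separate upstream branch: the last-minute scope delay ← the unexpected vendor pushback ← the internal communication slip.
Each of those chain origins has no stated cause.

the internal communication slip, the senior hiring escalation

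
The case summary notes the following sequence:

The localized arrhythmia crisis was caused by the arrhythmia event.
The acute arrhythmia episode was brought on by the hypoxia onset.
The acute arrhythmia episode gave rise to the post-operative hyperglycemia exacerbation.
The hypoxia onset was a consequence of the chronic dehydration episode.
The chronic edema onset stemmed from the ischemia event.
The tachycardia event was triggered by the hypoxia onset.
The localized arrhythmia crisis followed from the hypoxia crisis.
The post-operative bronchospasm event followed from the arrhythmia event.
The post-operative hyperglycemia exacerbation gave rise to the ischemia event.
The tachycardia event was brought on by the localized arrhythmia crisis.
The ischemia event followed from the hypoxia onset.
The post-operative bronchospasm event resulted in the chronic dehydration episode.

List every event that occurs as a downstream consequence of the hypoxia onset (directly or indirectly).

Direct effects: the tachycardia event, the acute arrhythmia episode, the ischemia event.
2 steps out: the post-operative hyperglycemia exacerbation, the chronic edema onset.
Not reachable from it: the arrhythmia event, the post-operative bronchospasm event, the localized arrhythmia crisis, the chronic dehydration episode, the hypoxia crisis.

the acute arrhythmia episode, the chronic edema onset, the ischemia event, the post-operative hyperglycemia exacerbation, the tachycardia event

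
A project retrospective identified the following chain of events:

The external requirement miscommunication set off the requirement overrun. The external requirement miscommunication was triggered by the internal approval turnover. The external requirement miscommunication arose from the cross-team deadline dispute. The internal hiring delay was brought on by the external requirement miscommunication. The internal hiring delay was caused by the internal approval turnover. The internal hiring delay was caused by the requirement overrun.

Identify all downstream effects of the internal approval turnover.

Direct effects: the external requirement miscommunication, the internal hiring delay.
2 steps out: the requirement overrun.
Not reachable from it: the cross-team deadline dispute.

the external requirement miscommunication, the internal hiring delay, the requirement overrun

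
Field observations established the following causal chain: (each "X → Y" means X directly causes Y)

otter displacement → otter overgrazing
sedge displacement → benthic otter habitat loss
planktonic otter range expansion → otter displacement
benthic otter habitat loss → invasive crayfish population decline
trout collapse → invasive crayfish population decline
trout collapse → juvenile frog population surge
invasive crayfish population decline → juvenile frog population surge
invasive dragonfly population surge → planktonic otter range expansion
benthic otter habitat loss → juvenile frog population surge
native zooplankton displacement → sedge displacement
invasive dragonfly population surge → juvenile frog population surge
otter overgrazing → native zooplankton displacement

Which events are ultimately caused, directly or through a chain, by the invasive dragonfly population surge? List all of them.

Direct effects: the planktonic otter range expansion, the juvenile frog population surge.
2 steps out: the otter displacement.
3 steps out: the otter overgrazing.
4 steps out: the native zooplankton displacement.
5 steps out: the sedge displacement.
6 steps out: the benthic otter habitat loss.
7 steps out: the invasive crayfish population decline.
Not reachable from it: the trout collapse.

the benthic otter habitat loss, the invasive crayfish population decline, the juvenile frog population surge, the native zooplankton displacement, the otter displacement, the otter overgrazing, the planktonic otter range expansion, the sedge displacement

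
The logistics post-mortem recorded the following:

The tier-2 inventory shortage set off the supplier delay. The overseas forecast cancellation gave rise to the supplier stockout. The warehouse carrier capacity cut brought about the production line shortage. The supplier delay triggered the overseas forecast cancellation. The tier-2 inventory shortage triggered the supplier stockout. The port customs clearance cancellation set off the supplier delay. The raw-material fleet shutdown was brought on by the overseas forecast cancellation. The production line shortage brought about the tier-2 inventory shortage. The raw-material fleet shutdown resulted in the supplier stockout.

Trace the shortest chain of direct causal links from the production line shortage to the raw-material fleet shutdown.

the production line shortage → the tier-2 inventory shortage → the supplier delay → the overseas forecast cancellation → the raw-material fleet shutdown

the production line shortage → the tier-2 inventory shortage
the tier-2 inventory shortage → the supplier delay
the supplier delay → the overseas forecast cancellation
the overseas forecast cancellation → the raw-material fleet shutdown
Length: 4 steps.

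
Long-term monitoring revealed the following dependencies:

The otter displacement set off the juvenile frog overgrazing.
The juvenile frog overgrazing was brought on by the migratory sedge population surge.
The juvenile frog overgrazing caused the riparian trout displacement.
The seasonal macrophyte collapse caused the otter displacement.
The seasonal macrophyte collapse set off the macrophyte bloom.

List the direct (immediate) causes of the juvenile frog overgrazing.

the migratory sedge population surge, the otter displacement

Upstream contributors include the seasonal macrophyte collapse, but only the migratory sedge population surge, the otter displacement feed directly into the juvenile frog overgrazing.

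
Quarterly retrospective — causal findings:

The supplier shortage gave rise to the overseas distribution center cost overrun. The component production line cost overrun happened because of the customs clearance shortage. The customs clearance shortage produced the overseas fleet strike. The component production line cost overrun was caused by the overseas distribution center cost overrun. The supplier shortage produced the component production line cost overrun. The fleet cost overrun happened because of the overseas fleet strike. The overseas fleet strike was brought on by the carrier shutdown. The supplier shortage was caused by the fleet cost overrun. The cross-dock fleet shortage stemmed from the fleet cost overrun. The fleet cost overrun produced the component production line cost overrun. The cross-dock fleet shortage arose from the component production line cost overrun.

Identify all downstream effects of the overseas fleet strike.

Direct effects: the fleet cost overrun.
2 steps out: the supplier shortage, the component production line cost overrun, the cross-dock fleet shortage.
3 steps out: the overseas distribution center cost overrun.
Not reachable from it: the customs clearance shortage, the carrier shutdown.

the component production line cost overrun, the cross-dock fleet shortage, the fleet cost overrun, the overseas distribution center cost overrun, the supplier shortage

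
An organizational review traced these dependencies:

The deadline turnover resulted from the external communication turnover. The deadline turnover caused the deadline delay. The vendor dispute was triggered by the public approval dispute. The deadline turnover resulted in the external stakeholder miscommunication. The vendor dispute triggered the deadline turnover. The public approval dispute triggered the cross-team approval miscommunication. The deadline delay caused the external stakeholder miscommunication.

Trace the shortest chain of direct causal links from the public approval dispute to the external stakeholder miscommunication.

the public approval dispute → the vendor dispute → the deadline turnover → the external stakeholder miscommunication

the public approval dispute → the vendor dispute
the vendor dispute → the deadline turnover
the deadline turnover → the external stakeholder miscommunication
Length: 3 steps.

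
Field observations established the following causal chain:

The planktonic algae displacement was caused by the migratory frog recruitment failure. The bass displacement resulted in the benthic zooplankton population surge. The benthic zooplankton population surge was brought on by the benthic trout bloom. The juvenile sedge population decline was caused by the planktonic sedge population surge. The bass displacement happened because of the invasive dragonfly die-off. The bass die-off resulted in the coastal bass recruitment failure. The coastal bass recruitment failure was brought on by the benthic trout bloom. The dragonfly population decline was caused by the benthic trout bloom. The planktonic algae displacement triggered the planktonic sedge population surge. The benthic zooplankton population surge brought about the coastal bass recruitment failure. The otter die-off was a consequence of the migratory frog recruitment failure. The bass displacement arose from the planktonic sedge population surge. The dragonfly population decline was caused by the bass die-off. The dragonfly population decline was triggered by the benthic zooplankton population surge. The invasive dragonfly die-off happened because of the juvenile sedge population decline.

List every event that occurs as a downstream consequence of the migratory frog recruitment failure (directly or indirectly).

the bass displacement, the benthic zooplankton population surge, the coastal bass recruitment failure, the dragonfly population decline, the invasive dragonfly die-off, the juvenile sedge population decline, the otter die-off, the planktonic algae displacement, the planktonic sedge population surge

Direct effects: the planktonic algae displacement, the otter die-off.
2 steps out: the planktonic sedge population surge.
3 steps out: the juvenile sedge population decline, the bass displacement.
4 steps out: the invasive dragonfly die-off, the benthic zooplankton population surge.
5 steps out: the coastal bass recruitment failure, the dragonfly population decline.
Not reachable from it: the bass die-off, the benthic trout bloom.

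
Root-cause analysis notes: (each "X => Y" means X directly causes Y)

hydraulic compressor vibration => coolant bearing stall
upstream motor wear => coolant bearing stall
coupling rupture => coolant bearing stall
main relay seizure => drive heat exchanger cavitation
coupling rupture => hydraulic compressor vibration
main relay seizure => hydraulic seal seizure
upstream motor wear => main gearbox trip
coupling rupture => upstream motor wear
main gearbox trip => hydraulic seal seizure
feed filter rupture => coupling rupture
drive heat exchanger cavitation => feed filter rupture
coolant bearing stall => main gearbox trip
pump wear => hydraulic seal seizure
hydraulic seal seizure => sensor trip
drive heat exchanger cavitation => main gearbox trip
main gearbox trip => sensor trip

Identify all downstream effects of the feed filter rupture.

the coolant bearing stall, the coupling rupture, the hydraulic compressor vibration, the hydraulic seal seizure, the main gearbox trip, the sensor trip, the upstream motor wear

Direct effects: the coupling rupture.
2 steps out: the hydraulic compressor vibration, the upstream motor wear, the coolant bearing stall.
3 steps out: the main gearbox trip.
4 steps out: the hydraulic seal seizure, the sensor trip.
Not reachable from it: the pump wear, the main relay seizure, the drive heat exchanger cavitation.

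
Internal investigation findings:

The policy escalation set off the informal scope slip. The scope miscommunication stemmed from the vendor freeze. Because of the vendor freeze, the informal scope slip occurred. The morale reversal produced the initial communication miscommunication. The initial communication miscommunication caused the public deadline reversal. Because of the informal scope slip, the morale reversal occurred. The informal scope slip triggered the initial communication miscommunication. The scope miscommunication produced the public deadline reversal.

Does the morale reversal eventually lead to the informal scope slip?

No

The morale reversal leads to the initial communication miscommunication, the public deadline reversal; the informal scope slip is not among them.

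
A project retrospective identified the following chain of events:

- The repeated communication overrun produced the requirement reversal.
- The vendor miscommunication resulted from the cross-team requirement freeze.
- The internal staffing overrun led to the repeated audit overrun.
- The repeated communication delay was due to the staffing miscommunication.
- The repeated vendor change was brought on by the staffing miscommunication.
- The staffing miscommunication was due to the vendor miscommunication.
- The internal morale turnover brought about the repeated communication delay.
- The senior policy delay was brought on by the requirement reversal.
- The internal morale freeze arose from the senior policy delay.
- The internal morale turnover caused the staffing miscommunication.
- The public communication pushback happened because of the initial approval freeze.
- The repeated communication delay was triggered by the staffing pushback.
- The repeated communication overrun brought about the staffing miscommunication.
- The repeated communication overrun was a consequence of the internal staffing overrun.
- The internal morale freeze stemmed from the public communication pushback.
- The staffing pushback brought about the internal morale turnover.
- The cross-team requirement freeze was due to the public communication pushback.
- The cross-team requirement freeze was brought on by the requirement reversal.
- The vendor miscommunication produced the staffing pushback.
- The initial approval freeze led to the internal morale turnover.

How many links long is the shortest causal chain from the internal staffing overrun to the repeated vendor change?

3

Shortest chain: the internal staffing overrun → the repeated communication overrun → the staffing miscommunication → the repeated vendor change.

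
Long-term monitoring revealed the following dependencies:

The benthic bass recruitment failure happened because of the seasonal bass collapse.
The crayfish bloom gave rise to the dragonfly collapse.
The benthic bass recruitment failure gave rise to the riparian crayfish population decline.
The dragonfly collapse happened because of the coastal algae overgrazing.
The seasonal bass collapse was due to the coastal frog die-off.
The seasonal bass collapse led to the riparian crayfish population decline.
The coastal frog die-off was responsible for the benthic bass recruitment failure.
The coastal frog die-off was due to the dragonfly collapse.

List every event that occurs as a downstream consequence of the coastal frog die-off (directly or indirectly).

Direct effects: the seasonal bass collapse, the benthic bass recruitment failure.
2 steps out: the riparian crayfish population decline.
Not reachable from it: the crayfish bloom, the coastal algae overgrazing, the dragonfly collapse.

the benthic bass recruitment failure, the riparian crayfish population decline, the seasonal bass collapse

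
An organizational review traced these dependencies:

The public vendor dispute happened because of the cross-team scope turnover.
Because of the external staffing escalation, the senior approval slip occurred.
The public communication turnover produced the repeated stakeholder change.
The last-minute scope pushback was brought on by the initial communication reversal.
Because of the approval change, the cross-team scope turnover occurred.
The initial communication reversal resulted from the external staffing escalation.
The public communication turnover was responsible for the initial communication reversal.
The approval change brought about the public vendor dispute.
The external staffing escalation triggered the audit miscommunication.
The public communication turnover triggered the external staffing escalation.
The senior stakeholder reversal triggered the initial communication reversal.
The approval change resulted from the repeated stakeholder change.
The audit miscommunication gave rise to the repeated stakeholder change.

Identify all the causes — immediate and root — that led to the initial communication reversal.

Immediate causes of the initial communication reversal: the public communication turnover, the external staffing escalation, the senior stakeholder reversal.

the external staffing escalation, the public communication turnover, the senior stakeholder reversal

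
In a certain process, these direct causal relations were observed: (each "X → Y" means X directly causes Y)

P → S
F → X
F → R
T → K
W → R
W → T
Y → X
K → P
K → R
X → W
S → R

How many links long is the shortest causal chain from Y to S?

6

Shortest chain: Y → X → W → T → K → P → S.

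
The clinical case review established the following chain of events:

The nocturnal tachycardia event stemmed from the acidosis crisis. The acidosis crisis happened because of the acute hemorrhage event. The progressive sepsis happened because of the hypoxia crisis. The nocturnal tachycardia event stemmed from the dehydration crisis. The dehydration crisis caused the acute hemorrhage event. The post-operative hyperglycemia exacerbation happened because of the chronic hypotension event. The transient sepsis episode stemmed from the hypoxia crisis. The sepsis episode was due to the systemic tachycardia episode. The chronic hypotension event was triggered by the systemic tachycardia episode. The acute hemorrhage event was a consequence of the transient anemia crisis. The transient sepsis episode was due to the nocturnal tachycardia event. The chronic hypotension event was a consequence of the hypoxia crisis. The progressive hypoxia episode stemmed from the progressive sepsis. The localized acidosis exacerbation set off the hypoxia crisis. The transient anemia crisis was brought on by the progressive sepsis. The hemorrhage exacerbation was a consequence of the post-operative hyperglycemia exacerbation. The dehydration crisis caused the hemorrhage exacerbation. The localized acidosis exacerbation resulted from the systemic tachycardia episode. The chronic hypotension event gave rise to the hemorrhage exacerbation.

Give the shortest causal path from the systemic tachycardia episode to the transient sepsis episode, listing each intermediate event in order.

the systemic tachycardia episode → the localized acidosis exacerbation
the localized acidosis exacerbation → the hypoxia crisis
the hypoxia crisis → the transient sepsis episode
Length: 3 steps.

the systemic tachycardia episode → the localized acidosis exacerbation → the hypoxia crisis → the transient sepsis episode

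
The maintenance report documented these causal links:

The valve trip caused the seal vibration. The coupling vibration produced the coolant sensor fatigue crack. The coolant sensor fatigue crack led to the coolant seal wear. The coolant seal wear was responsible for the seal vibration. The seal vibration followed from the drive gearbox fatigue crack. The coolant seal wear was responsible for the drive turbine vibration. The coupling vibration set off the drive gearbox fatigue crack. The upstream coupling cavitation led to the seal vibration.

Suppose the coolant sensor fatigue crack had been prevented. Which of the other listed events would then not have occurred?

the coolant seal wear, the drive turbine vibration

Downstream of the coolant sensor fatigue crack: the coolant seal wear, the drive turbine vibration, the seal vibration.
Of those, still caused via another path: the seal vibration.
The remainder have no surviving cause.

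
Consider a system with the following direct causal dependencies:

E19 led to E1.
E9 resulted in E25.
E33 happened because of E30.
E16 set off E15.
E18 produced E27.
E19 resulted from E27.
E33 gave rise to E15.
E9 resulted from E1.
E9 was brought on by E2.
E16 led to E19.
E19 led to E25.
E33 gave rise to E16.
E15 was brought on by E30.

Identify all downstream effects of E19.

E1, E25, E9

Direct effects: E1, E25.
2 steps out: E9.
Not reachable from it: E30, E33, E18, E27, E16, E15, E2.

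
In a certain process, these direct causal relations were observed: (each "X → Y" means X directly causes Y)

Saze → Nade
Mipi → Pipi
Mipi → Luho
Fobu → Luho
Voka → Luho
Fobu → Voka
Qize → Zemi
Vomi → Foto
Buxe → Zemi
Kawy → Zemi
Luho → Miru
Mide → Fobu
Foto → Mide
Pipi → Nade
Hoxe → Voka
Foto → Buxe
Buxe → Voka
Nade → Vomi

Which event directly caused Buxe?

Foto

Upstream contributors include Mipi, Pipi, Saze, Nade, Vomi, but only Foto feeds directly into Buxe.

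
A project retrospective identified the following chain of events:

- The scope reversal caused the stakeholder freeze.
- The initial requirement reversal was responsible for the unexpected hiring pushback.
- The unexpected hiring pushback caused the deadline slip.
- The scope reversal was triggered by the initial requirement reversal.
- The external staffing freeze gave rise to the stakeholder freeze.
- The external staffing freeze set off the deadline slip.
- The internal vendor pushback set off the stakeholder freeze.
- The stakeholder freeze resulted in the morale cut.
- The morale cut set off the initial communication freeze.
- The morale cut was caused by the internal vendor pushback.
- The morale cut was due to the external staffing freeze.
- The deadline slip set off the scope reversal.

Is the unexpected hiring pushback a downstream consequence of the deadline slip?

The deadline slip leads to the scope reversal, the stakeholder freeze, the morale cut, the initial communication freeze; the unexpected hiring pushback is not among them.

No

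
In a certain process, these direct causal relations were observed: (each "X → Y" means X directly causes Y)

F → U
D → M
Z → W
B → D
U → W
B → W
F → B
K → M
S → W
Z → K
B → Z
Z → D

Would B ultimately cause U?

B leads to Z, D, K, M, W; U is not among them.

No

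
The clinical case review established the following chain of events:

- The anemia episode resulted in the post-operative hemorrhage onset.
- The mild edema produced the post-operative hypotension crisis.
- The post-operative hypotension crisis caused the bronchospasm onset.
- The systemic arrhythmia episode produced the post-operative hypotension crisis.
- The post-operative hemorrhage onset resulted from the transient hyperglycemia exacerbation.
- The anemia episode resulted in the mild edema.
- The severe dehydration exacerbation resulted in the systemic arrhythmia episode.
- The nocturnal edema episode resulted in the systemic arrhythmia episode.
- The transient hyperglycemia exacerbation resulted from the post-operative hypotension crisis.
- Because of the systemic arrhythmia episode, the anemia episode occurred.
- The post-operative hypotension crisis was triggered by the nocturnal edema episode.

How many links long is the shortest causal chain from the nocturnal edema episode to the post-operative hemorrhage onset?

3

Shortest chain: the nocturnal edema episode → the systemic arrhythmia episode → the anemia episode → the post-operative hemorrhage onset.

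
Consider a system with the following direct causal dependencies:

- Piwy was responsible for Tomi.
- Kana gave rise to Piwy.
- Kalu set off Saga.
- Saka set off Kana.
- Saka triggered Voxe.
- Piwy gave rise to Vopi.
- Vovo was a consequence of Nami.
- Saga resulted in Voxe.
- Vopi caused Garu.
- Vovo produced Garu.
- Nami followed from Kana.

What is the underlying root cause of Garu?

Saka

Tracing upstream from Garu: Garu ← Vopi ← Piwy ← Kana ← Saka.
Saka has no stated cause, so it is the root.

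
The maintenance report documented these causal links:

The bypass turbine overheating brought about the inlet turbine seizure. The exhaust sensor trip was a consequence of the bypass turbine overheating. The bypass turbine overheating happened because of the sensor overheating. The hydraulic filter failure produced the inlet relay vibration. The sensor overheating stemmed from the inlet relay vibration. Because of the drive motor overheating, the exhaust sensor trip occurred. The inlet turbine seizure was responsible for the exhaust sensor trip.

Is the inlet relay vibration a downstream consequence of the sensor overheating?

No

The sensor overheating leads to the bypass turbine overheating, the inlet turbine seizure, the exhaust sensor trip; the inlet relay vibration is not among them.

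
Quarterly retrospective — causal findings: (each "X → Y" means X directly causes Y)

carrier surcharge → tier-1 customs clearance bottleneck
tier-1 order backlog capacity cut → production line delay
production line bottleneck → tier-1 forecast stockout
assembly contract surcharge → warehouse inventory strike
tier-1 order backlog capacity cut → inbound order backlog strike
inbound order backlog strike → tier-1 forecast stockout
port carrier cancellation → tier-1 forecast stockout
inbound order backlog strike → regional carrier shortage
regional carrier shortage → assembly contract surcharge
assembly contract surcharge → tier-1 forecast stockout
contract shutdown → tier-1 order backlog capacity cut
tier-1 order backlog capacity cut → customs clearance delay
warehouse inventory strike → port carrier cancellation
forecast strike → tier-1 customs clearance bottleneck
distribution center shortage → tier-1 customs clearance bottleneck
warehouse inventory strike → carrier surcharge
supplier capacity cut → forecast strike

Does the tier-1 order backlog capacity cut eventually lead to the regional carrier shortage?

Yes

There is a causal chain: the tier-1 order backlog capacity cut → the inbound order backlog strike → the regional carrier shortage.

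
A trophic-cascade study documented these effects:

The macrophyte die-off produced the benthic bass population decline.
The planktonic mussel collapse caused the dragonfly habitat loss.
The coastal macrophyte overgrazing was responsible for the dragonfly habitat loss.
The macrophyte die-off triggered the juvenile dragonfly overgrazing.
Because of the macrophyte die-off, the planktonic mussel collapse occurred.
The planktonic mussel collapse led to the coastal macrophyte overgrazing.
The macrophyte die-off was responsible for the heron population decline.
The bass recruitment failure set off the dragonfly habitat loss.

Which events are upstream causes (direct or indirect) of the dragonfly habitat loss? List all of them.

Immediate causes of the dragonfly habitat loss: the bass recruitment failure, the planktonic mussel collapse, the coastal macrophyte overgrazing.
Further upstream: the macrophyte die-off.

the bass recruitment failure, the coastal macrophyte overgrazing, the macrophyte die-off, the planktonic mussel collapse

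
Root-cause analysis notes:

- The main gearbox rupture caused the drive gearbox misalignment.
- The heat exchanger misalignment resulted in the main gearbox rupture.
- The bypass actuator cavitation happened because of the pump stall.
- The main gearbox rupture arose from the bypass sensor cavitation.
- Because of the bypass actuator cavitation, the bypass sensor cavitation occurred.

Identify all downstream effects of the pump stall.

the bypass actuator cavitation, the bypass sensor cavitation, the drive gearbox misalignment, the main gearbox rupture

Direct effects: the bypass actuator cavitation.
2 steps out: the bypass sensor cavitation.
3 steps out: the main gearbox rupture.
4 steps out: the drive gearbox misalignment.
Not reachable from it: the heat exchanger misalignment.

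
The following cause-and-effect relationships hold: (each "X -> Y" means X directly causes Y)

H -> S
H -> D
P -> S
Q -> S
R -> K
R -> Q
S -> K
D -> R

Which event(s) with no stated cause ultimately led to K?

Tracing upstream from K: K ← S ← H.
A separate upstream branch: K ← S ← P.
Each of those chain origins has no stated cause.

H, P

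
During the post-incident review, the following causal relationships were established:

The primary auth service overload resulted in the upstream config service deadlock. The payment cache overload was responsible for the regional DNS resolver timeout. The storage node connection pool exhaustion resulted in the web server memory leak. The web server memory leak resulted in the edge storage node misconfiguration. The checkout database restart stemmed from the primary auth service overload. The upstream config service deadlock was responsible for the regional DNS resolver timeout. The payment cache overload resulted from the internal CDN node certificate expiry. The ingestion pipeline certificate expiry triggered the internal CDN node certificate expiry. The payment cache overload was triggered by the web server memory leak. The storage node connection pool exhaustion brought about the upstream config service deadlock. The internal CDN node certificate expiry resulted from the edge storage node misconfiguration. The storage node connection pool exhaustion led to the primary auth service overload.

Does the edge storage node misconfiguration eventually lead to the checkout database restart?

The edge storage node misconfiguration leads to the internal CDN node certificate expiry, the payment cache overload, the regional DNS resolver timeout; the checkout database restart is not among them.

No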